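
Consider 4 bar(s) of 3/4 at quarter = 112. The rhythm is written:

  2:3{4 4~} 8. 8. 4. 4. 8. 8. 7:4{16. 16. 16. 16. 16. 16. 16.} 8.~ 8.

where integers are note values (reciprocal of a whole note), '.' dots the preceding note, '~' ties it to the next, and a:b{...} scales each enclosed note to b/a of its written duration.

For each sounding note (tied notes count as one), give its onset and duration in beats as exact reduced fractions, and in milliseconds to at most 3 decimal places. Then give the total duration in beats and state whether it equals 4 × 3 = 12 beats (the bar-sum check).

1) 0.0ms=0b +803.571ms=3/2b
2) 803.571ms=3/2b +1205.357ms=9/4b
3) 2008.929ms=15/4b +401.786ms=3/4b
4) 2410.714ms=9/2b +803.571ms=3/2b
5) 3214.286ms=6b +803.571ms=3/2b
6) 4017.857ms=15/2b +401.786ms=3/4b
7) 4419.643ms=33/4b +401.786ms=3/4b
8) 4821.429ms=9b +114.796ms=3/14b
9) 4936.224ms=129/14b +114.796ms=3/14b
10) 5051.02ms=66/7b +114.796ms=3/14b
11) 5165.816ms=135/14b +114.796ms=3/14b
12) 5280.612ms=69/7b +114.796ms=3/14b
13) 5395.408ms=141/14b +114.796ms=3/14b
14) 5510.204ms=72/7b +114.796ms=3/14b
15) 5625.0ms=21/2b +803.571ms=3/2b
Σ=12b of 12 (112bpm 3/4) — PASS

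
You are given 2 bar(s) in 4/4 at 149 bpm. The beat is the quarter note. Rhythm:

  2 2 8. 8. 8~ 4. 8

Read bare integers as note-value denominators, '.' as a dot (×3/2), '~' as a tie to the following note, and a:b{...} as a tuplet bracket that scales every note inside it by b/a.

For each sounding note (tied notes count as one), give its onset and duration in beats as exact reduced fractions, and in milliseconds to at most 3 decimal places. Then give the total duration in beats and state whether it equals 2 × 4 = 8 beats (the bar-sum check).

1) 0.0ms=0b +805.369ms=2b
2) 805.369ms=2b +805.369ms=2b
3) 1610.738ms=4b +302.013ms=3/4b
4) 1912.752ms=19/4b +302.013ms=3/4b
5) 2214.765ms=11/2b +805.369ms=2b
6) 3020.134ms=15/2b +201.342ms=1/2b
Σ=8b of 8 (149bpm 4/4) — PASS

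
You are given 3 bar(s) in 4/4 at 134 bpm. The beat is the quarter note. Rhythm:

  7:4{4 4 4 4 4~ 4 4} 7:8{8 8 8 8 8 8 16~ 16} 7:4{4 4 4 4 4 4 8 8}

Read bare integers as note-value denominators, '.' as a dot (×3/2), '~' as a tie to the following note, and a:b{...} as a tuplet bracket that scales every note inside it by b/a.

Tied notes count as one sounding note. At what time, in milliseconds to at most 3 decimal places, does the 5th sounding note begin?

1. 0.0ms @ 0 + 255.864ms (4/7)
2. 255.864ms @ 4/7 + 255.864ms (4/7)
3. 511.727ms @ 8/7 + 255.864ms (4/7)
4. 767.591ms @ 12/7 + 255.864ms (4/7)
5. 1023.454ms @ 16/7 + 511.727ms (8/7)
6. 1535.181ms @ 24/7 + 255.864ms (4/7)
7. 1791.045ms @ 4 + 255.864ms (4/7)
8. 2046.908ms @ 32/7 + 255.864ms (4/7)
9. 2302.772ms @ 36/7 + 255.864ms (4/7)
10. 2558.635ms @ 40/7 + 255.864ms (4/7)
11. 2814.499ms @ 44/7 + 255.864ms (4/7)
12. 3070.362ms @ 48/7 + 255.864ms (4/7)
13. 3326.226ms @ 52/7 + 255.864ms (4/7)
14. 3582.09ms @ 8 + 255.864ms (4/7)
15. 3837.953ms @ 60/7 + 255.864ms (4/7)
16. 4093.817ms @ 64/7 + 255.864ms (4/7)
17. 4349.68ms @ 68/7 + 255.864ms (4/7)
18. 4605.544ms @ 72/7 + 255.864ms (4/7)
19. 4861.407ms @ 76/7 + 255.864ms (4/7)
20. 5117.271ms @ 80/7 + 127.932ms (2/7)
21. 5245.203ms @ 82/7 + 127.932ms (2/7)

note 5 onset = 16/7b = 1023.454ms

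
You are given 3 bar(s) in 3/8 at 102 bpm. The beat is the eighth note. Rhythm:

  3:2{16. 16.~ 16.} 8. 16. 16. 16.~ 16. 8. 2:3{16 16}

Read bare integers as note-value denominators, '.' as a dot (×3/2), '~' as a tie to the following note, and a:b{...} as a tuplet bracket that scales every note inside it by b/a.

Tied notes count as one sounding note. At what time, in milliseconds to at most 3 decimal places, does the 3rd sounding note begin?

note 3 onset = 3/2b = 882.353ms

1. 0.0ms @ 0 + 294.118ms (1/2)
2. 294.118ms @ 1/2 + 588.235ms (1)
3. 882.353ms @ 3/2 + 882.353ms (3/2)
4. 1764.706ms @ 3 + 441.176ms (3/4)
5. 2205.882ms @ 15/4 + 441.176ms (3/4)
6. 2647.059ms @ 9/2 + 882.353ms (3/2)
7. 3529.412ms @ 6 + 882.353ms (3/2)
8. 4411.765ms @ 15/2 + 441.176ms (3/4)
9. 4852.941ms @ 33/4 + 441.176ms (3/4)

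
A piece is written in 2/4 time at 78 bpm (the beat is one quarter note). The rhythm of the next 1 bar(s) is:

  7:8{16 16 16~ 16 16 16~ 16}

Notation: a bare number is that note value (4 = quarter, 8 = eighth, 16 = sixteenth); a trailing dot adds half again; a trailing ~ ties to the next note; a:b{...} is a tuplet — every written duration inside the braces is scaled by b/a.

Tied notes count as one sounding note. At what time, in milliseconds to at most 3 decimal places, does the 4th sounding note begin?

note 4 onset = 8/7b = 879.121ms

1. 0.0ms @ 0 + 219.78ms (2/7)
2. 219.78ms @ 2/7 + 219.78ms (2/7)
3. 439.56ms @ 4/7 + 439.56ms (4/7)
4. 879.121ms @ 8/7 + 219.78ms (2/7)
5. 1098.901ms @ 10/7 + 439.56ms (4/7)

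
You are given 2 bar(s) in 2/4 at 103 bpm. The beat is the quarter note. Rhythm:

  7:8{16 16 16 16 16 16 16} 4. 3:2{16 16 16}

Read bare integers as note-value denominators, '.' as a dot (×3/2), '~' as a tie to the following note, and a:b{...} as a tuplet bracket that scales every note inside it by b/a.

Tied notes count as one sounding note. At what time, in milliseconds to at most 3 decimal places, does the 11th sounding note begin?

note 11 onset = 23/6b = 2233.01ms

1. 0.0ms @ 0 + 166.436ms (2/7)
2. 166.436ms @ 2/7 + 166.436ms (2/7)
3. 332.871ms @ 4/7 + 166.436ms (2/7)
4. 499.307ms @ 6/7 + 166.436ms (2/7)
5. 665.742ms @ 8/7 + 166.436ms (2/7)
6. 832.178ms @ 10/7 + 166.436ms (2/7)
7. 998.613ms @ 12/7 + 166.436ms (2/7)
8. 1165.049ms @ 2 + 873.786ms (3/2)
9. 2038.835ms @ 7/2 + 97.087ms (1/6)
10. 2135.922ms @ 11/3 + 97.087ms (1/6)
11. 2233.01ms @ 23/6 + 97.087ms (1/6)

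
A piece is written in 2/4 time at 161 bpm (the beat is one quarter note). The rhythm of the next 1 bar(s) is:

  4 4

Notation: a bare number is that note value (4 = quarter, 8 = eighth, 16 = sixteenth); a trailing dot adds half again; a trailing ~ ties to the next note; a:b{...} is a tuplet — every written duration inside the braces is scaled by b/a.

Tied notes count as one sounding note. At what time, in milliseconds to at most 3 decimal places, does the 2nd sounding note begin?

note 2 onset = 1b = 372.671ms

1. 0.0ms @ 0 + 372.671ms (1)
2. 372.671ms @ 1 + 372.671ms (1)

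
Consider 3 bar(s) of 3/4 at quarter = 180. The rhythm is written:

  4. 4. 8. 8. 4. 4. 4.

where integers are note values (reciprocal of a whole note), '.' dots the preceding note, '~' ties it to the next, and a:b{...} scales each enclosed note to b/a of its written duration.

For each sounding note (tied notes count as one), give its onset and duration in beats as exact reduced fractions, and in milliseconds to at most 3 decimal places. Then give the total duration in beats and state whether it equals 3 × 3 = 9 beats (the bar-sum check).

1) 0.0ms=0b +500.0ms=3/2b
2) 500.0ms=3/2b +500.0ms=3/2b
3) 1000.0ms=3b +250.0ms=3/4b
4) 1250.0ms=15/4b +250.0ms=3/4b
5) 1500.0ms=9/2b +500.0ms=3/2b
6) 2000.0ms=6b +500.0ms=3/2b
7) 2500.0ms=15/2b +500.0ms=3/2b
Σ=9b of 9 (180bpm 3/4) — PASS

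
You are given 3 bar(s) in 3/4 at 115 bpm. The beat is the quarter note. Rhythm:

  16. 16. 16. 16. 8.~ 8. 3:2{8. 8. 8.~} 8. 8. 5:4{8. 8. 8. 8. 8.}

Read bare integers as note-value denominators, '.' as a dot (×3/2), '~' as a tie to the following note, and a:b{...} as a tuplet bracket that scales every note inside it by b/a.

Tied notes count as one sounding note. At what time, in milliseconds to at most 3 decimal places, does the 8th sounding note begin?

note 8 onset = 4b = 2086.957ms

1. 0.0ms @ 0 + 195.652ms (3/8)
2. 195.652ms @ 3/8 + 195.652ms (3/8)
3. 391.304ms @ 3/4 + 195.652ms (3/8)
4. 586.957ms @ 9/8 + 195.652ms (3/8)
5. 782.609ms @ 3/2 + 782.609ms (3/2)
6. 1565.217ms @ 3 + 260.87ms (1/2)
7. 1826.087ms @ 7/2 + 260.87ms (1/2)
8. 2086.957ms @ 4 + 652.174ms (5/4)
9. 2739.13ms @ 21/4 + 391.304ms (3/4)
10. 3130.435ms @ 6 + 313.043ms (3/5)
11. 3443.478ms @ 33/5 + 313.043ms (3/5)
12. 3756.522ms @ 36/5 + 313.043ms (3/5)
13. 4069.565ms @ 39/5 + 313.043ms (3/5)
14. 4382.609ms @ 42/5 + 313.043ms (3/5)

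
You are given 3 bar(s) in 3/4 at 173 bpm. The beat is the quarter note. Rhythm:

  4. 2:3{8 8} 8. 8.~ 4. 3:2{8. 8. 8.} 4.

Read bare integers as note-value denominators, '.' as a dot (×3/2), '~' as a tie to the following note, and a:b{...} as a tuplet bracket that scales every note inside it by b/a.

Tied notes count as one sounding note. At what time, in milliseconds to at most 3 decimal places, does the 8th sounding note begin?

1. 0.0ms @ 0 + 520.231ms (3/2)
2. 520.231ms @ 3/2 + 260.116ms (3/4)
3. 780.347ms @ 9/4 + 260.116ms (3/4)
4. 1040.462ms @ 3 + 260.116ms (3/4)
5. 1300.578ms @ 15/4 + 780.347ms (9/4)
6. 2080.925ms @ 6 + 173.41ms (1/2)
7. 2254.335ms @ 13/2 + 173.41ms (1/2)
8. 2427.746ms @ 7 + 173.41ms (1/2)
9. 2601.156ms @ 15/2 + 520.231ms (3/2)

note 8 onset = 7b = 2427.746ms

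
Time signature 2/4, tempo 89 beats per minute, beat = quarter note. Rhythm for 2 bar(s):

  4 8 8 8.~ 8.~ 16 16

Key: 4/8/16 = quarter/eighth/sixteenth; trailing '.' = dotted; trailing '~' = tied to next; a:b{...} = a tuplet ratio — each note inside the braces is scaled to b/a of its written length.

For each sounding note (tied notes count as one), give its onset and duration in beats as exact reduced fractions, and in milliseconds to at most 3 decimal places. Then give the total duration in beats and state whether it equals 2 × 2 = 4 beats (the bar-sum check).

1) 0.0ms=0b +674.157ms=1b
2) 674.157ms=1b +337.079ms=1/2b
3) 1011.236ms=3/2b +337.079ms=1/2b
4) 1348.315ms=2b +1179.775ms=7/4b
5) 2528.09ms=15/4b +168.539ms=1/4b
Σ=4b of 4 (89bpm 2/4) — PASS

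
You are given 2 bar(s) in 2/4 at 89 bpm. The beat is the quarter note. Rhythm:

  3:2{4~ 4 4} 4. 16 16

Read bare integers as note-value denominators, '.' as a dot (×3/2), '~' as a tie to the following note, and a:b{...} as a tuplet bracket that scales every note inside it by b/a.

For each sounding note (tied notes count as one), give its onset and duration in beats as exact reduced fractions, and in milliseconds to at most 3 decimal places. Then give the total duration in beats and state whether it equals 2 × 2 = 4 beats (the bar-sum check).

1) 0.0ms=0b +898.876ms=4/3b
2) 898.876ms=4/3b +449.438ms=2/3b
3) 1348.315ms=2b +1011.236ms=3/2b
4) 2359.551ms=7/2b +168.539ms=1/4b
5) 2528.09ms=15/4b +168.539ms=1/4b
Σ=4b of 4 (89bpm 2/4) — PASS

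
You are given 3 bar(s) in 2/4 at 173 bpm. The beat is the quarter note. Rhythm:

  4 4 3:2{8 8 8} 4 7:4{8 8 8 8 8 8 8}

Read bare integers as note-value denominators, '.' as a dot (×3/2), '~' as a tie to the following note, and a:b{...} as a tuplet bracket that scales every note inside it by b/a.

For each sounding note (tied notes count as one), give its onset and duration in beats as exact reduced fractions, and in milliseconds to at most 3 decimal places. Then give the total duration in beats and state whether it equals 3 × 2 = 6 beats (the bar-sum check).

1) 0.0ms=0b +346.821ms=1b
2) 346.821ms=1b +346.821ms=1b
3) 693.642ms=2b +115.607ms=1/3b
4) 809.249ms=7/3b +115.607ms=1/3b
5) 924.855ms=8/3b +115.607ms=1/3b
6) 1040.462ms=3b +346.821ms=1b
7) 1387.283ms=4b +99.092ms=2/7b
8) 1486.375ms=30/7b +99.092ms=2/7b
9) 1585.467ms=32/7b +99.092ms=2/7b
10) 1684.558ms=34/7b +99.092ms=2/7b
11) 1783.65ms=36/7b +99.092ms=2/7b
12) 1882.742ms=38/7b +99.092ms=2/7b
13) 1981.833ms=40/7b +99.092ms=2/7b
Σ=6b of 6 (173bpm 2/4) — PASS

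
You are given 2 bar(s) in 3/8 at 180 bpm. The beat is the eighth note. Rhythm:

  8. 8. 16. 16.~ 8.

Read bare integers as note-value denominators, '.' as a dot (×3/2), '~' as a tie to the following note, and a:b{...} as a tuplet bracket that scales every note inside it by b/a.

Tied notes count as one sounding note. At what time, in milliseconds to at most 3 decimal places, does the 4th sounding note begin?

1. 0.0ms @ 0 + 500.0ms (3/2)
2. 500.0ms @ 3/2 + 500.0ms (3/2)
3. 1000.0ms @ 3 + 250.0ms (3/4)
4. 1250.0ms @ 15/4 + 750.0ms (9/4)

note 4 onset = 15/4b = 1250.0ms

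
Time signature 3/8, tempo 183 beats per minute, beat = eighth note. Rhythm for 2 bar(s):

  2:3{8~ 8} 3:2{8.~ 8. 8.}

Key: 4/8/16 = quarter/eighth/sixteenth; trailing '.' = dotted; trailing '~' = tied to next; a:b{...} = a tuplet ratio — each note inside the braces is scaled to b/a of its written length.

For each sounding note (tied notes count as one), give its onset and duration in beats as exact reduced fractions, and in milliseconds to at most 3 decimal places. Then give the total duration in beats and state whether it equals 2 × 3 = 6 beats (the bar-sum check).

1) 0.0ms=0b +983.607ms=3b
2) 983.607ms=3b +655.738ms=2b
3) 1639.344ms=5b +327.869ms=1b
Σ=6b of 6 (183bpm 3/8) — PASS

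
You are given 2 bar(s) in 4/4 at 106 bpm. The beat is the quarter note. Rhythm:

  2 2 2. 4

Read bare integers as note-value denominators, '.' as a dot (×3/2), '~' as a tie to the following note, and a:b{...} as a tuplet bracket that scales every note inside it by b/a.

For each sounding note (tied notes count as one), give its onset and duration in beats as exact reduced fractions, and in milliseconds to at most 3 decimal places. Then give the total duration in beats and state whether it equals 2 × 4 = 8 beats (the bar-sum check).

1) 0.0ms=0b +1132.075ms=2b
2) 1132.075ms=2b +1132.075ms=2b
3) 2264.151ms=4b +1698.113ms=3b
4) 3962.264ms=7b +566.038ms=1b
Σ=8b of 8 (106bpm 4/4) — PASS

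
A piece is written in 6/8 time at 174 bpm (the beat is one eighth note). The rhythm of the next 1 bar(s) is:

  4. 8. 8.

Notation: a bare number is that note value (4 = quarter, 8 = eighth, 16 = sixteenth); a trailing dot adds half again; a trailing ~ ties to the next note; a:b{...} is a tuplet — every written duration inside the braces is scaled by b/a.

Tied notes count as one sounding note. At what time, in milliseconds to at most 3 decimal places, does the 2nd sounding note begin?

1. 0.0ms @ 0 + 1034.483ms (3)
2. 1034.483ms @ 3 + 517.241ms (3/2)
3. 1551.724ms @ 9/2 + 517.241ms (3/2)

note 2 onset = 3b = 1034.483ms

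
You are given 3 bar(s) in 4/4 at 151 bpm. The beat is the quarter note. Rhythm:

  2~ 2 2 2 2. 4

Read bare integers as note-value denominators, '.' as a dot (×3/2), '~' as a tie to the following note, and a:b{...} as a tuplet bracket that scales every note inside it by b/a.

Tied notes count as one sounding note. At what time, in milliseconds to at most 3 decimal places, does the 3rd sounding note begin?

note 3 onset = 6b = 2384.106ms

1. 0.0ms @ 0 + 1589.404ms (4)
2. 1589.404ms @ 4 + 794.702ms (2)
3. 2384.106ms @ 6 + 794.702ms (2)
4. 3178.808ms @ 8 + 1192.053ms (3)
5. 4370.861ms @ 11 + 397.351ms (1)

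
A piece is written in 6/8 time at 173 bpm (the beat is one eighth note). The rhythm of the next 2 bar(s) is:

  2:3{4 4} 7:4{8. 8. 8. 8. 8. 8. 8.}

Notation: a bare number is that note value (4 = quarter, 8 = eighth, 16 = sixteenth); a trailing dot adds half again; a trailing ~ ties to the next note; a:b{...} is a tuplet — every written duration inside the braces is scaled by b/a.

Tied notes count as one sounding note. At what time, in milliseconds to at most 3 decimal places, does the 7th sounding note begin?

1. 0.0ms @ 0 + 1040.462ms (3)
2. 1040.462ms @ 3 + 1040.462ms (3)
3. 2080.925ms @ 6 + 297.275ms (6/7)
4. 2378.2ms @ 48/7 + 297.275ms (6/7)
5. 2675.475ms @ 54/7 + 297.275ms (6/7)
6. 2972.75ms @ 60/7 + 297.275ms (6/7)
7. 3270.025ms @ 66/7 + 297.275ms (6/7)
8. 3567.3ms @ 72/7 + 297.275ms (6/7)
9. 3864.575ms @ 78/7 + 297.275ms (6/7)

note 7 onset = 66/7b = 3270.025ms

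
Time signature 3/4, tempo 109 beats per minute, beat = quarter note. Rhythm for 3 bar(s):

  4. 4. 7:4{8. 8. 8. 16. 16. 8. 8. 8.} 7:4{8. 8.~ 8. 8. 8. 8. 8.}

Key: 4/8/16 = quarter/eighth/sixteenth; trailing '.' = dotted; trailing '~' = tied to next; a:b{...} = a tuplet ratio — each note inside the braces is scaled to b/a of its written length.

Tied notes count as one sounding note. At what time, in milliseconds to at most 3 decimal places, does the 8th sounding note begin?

note 8 onset = 33/7b = 2595.02ms

1. 0.0ms @ 0 + 825.688ms (3/2)
2. 825.688ms @ 3/2 + 825.688ms (3/2)
3. 1651.376ms @ 3 + 235.911ms (3/7)
4. 1887.287ms @ 24/7 + 235.911ms (3/7)
5. 2123.198ms @ 27/7 + 235.911ms (3/7)
6. 2359.109ms @ 30/7 + 117.955ms (3/14)
7. 2477.064ms @ 9/2 + 117.955ms (3/14)
8. 2595.02ms @ 33/7 + 235.911ms (3/7)
9. 2830.931ms @ 36/7 + 235.911ms (3/7)
10. 3066.841ms @ 39/7 + 235.911ms (3/7)
11. 3302.752ms @ 6 + 235.911ms (3/7)
12. 3538.663ms @ 45/7 + 471.822ms (6/7)
13. 4010.485ms @ 51/7 + 235.911ms (3/7)
14. 4246.396ms @ 54/7 + 235.911ms (3/7)
15. 4482.307ms @ 57/7 + 235.911ms (3/7)
16. 4718.218ms @ 60/7 + 235.911ms (3/7)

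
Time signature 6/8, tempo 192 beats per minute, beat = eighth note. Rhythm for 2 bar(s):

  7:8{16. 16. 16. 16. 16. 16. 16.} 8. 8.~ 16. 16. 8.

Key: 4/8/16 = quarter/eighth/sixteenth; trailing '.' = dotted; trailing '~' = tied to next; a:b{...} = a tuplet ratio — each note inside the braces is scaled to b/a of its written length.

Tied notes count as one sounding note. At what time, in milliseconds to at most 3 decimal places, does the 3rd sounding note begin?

1. 0.0ms @ 0 + 267.857ms (6/7)
2. 267.857ms @ 6/7 + 267.857ms (6/7)
3. 535.714ms @ 12/7 + 267.857ms (6/7)
4. 803.571ms @ 18/7 + 267.857ms (6/7)
5. 1071.429ms @ 24/7 + 267.857ms (6/7)
6. 1339.286ms @ 30/7 + 267.857ms (6/7)
7. 1607.143ms @ 36/7 + 267.857ms (6/7)
8. 1875.0ms @ 6 + 468.75ms (3/2)
9. 2343.75ms @ 15/2 + 703.125ms (9/4)
10. 3046.875ms @ 39/4 + 234.375ms (3/4)
11. 3281.25ms @ 21/2 + 468.75ms (3/2)

note 3 onset = 12/7b = 535.714ms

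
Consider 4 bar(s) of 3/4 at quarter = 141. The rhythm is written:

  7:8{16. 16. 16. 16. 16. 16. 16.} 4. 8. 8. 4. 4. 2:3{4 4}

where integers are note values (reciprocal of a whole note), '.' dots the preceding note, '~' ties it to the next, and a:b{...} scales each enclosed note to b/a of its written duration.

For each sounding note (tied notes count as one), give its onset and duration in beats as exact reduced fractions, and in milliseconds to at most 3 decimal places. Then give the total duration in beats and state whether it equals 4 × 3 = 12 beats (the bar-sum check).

1) 0.0ms=0b +182.371ms=3/7b
2) 182.371ms=3/7b +182.371ms=3/7b
3) 364.742ms=6/7b +182.371ms=3/7b
4) 547.112ms=9/7b +182.371ms=3/7b
5) 729.483ms=12/7b +182.371ms=3/7b
6) 911.854ms=15/7b +182.371ms=3/7b
7) 1094.225ms=18/7b +182.371ms=3/7b
8) 1276.596ms=3b +638.298ms=3/2b
9) 1914.894ms=9/2b +319.149ms=3/4b
10) 2234.043ms=21/4b +319.149ms=3/4b
11) 2553.191ms=6b +638.298ms=3/2b
12) 3191.489ms=15/2b +638.298ms=3/2b
13) 3829.787ms=9b +638.298ms=3/2b
14) 4468.085ms=21/2b +638.298ms=3/2b
Σ=12b of 12 (141bpm 3/4) — PASS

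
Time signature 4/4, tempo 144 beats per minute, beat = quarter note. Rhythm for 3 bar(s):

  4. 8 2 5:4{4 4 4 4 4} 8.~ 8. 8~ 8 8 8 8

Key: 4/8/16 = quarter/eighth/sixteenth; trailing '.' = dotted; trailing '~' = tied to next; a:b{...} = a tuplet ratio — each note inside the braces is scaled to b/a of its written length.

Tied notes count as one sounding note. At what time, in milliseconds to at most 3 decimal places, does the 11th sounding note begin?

1. 0.0ms @ 0 + 625.0ms (3/2)
2. 625.0ms @ 3/2 + 208.333ms (1/2)
3. 833.333ms @ 2 + 833.333ms (2)
4. 1666.667ms @ 4 + 333.333ms (4/5)
5. 2000.0ms @ 24/5 + 333.333ms (4/5)
6. 2333.333ms @ 28/5 + 333.333ms (4/5)
7. 2666.667ms @ 32/5 + 333.333ms (4/5)
8. 3000.0ms @ 36/5 + 333.333ms (4/5)
9. 3333.333ms @ 8 + 625.0ms (3/2)
10. 3958.333ms @ 19/2 + 416.667ms (1)
11. 4375.0ms @ 21/2 + 208.333ms (1/2)
12. 4583.333ms @ 11 + 208.333ms (1/2)
13. 4791.667ms @ 23/2 + 208.333ms (1/2)

note 11 onset = 21/2b = 4375.0ms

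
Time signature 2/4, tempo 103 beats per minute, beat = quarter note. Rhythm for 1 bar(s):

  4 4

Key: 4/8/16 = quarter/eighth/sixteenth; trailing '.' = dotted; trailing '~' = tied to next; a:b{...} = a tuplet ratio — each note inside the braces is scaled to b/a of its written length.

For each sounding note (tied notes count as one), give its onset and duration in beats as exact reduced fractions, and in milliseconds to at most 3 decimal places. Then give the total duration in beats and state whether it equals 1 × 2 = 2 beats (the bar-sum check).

1) 0.0ms=0b +582.524ms=1b
2) 582.524ms=1b +582.524ms=1b
Σ=2b of 2 (103bpm 2/4) — PASS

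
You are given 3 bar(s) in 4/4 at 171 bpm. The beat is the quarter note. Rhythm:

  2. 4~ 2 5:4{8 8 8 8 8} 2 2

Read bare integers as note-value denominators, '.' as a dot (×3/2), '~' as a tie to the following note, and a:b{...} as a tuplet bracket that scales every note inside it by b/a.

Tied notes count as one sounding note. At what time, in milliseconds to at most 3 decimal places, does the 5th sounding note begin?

1. 0.0ms @ 0 + 1052.632ms (3)
2. 1052.632ms @ 3 + 1052.632ms (3)
3. 2105.263ms @ 6 + 140.351ms (2/5)
4. 2245.614ms @ 32/5 + 140.351ms (2/5)
5. 2385.965ms @ 34/5 + 140.351ms (2/5)
6. 2526.316ms @ 36/5 + 140.351ms (2/5)
7. 2666.667ms @ 38/5 + 140.351ms (2/5)
8. 2807.018ms @ 8 + 701.754ms (2)
9. 3508.772ms @ 10 + 701.754ms (2)

note 5 onset = 34/5b = 2385.965ms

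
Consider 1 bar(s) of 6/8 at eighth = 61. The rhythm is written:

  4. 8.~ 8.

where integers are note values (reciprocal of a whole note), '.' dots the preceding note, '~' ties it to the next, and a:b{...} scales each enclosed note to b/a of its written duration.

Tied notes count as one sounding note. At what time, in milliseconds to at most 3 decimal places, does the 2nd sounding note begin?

note 2 onset = 3b = 2950.82ms

1. 0.0ms @ 0 + 2950.82ms (3)
2. 2950.82ms @ 3 + 2950.82ms (3)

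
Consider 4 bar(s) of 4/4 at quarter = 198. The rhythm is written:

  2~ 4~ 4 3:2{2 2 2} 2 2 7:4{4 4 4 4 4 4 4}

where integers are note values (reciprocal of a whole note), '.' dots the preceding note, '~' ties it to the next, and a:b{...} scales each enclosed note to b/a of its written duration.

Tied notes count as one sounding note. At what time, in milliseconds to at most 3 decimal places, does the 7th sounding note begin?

1. 0.0ms @ 0 + 1212.121ms (4)
2. 1212.121ms @ 4 + 404.04ms (4/3)
3. 1616.162ms @ 16/3 + 404.04ms (4/3)
4. 2020.202ms @ 20/3 + 404.04ms (4/3)
5. 2424.242ms @ 8 + 606.061ms (2)
6. 3030.303ms @ 10 + 606.061ms (2)
7. 3636.364ms @ 12 + 173.16ms (4/7)
8. 3809.524ms @ 88/7 + 173.16ms (4/7)
9. 3982.684ms @ 92/7 + 173.16ms (4/7)
10. 4155.844ms @ 96/7 + 173.16ms (4/7)
11. 4329.004ms @ 100/7 + 173.16ms (4/7)
12. 4502.165ms @ 104/7 + 173.16ms (4/7)
13. 4675.325ms @ 108/7 + 173.16ms (4/7)

note 7 onset = 12b = 3636.364ms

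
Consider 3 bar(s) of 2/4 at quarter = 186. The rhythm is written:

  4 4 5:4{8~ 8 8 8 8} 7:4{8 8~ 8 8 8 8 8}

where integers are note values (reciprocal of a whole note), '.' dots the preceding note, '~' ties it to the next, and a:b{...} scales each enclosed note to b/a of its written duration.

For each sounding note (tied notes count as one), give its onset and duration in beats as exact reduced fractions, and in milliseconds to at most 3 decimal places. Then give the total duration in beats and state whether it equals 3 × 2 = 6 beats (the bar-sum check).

1) 0.0ms=0b +322.581ms=1b
2) 322.581ms=1b +322.581ms=1b
3) 645.161ms=2b +258.065ms=4/5b
4) 903.226ms=14/5b +129.032ms=2/5b
5) 1032.258ms=16/5b +129.032ms=2/5b
6) 1161.29ms=18/5b +129.032ms=2/5b
7) 1290.323ms=4b +92.166ms=2/7b
8) 1382.488ms=30/7b +184.332ms=4/7b
9) 1566.82ms=34/7b +92.166ms=2/7b
10) 1658.986ms=36/7b +92.166ms=2/7b
11) 1751.152ms=38/7b +92.166ms=2/7b
12) 1843.318ms=40/7b +92.166ms=2/7b
Σ=6b of 6 (186bpm 2/4) — PASS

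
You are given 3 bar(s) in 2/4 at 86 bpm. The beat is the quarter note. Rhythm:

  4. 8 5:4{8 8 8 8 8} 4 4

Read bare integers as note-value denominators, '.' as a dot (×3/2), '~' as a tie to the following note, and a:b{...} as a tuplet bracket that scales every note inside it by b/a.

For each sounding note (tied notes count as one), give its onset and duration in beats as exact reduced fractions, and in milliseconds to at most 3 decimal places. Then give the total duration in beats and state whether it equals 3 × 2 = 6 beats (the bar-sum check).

1) 0.0ms=0b +1046.512ms=3/2b
2) 1046.512ms=3/2b +348.837ms=1/2b
3) 1395.349ms=2b +279.07ms=2/5b
4) 1674.419ms=12/5b +279.07ms=2/5b
5) 1953.488ms=14/5b +279.07ms=2/5b
6) 2232.558ms=16/5b +279.07ms=2/5b
7) 2511.628ms=18/5b +279.07ms=2/5b
8) 2790.698ms=4b +697.674ms=1b
9) 3488.372ms=5b +697.674ms=1b
Σ=6b of 6 (86bpm 2/4) — PASS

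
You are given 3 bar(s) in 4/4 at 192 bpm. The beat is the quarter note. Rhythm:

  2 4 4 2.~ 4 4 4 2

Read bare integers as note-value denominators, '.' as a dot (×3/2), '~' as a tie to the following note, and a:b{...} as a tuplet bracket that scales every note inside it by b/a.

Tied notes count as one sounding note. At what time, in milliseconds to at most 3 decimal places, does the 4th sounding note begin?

1. 0.0ms @ 0 + 625.0ms (2)
2. 625.0ms @ 2 + 312.5ms (1)
3. 937.5ms @ 3 + 312.5ms (1)
4. 1250.0ms @ 4 + 1250.0ms (4)
5. 2500.0ms @ 8 + 312.5ms (1)
6. 2812.5ms @ 9 + 312.5ms (1)
7. 3125.0ms @ 10 + 625.0ms (2)

note 4 onset = 4b = 1250.0ms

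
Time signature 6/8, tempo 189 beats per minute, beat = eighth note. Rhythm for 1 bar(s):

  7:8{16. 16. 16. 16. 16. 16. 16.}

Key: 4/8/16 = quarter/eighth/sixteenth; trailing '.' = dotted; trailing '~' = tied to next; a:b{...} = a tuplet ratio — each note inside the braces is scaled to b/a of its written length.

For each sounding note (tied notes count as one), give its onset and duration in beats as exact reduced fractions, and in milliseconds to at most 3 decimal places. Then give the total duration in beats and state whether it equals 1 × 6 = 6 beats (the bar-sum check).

1) 0.0ms=0b +272.109ms=6/7b
2) 272.109ms=6/7b +272.109ms=6/7b
3) 544.218ms=12/7b +272.109ms=6/7b
4) 816.327ms=18/7b +272.109ms=6/7b
5) 1088.435ms=24/7b +272.109ms=6/7b
6) 1360.544ms=30/7b +272.109ms=6/7b
7) 1632.653ms=36/7b +272.109ms=6/7b
Σ=6b of 6 (189bpm 6/8) — PASS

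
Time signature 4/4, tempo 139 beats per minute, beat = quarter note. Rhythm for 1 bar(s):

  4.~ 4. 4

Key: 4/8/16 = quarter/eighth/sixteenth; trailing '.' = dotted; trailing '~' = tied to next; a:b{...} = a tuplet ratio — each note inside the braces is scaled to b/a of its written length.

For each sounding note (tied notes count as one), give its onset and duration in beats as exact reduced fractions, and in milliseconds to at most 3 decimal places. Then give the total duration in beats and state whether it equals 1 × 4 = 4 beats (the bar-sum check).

1) 0.0ms=0b +1294.964ms=3b
2) 1294.964ms=3b +431.655ms=1b
Σ=4b of 4 (139bpm 4/4) — PASS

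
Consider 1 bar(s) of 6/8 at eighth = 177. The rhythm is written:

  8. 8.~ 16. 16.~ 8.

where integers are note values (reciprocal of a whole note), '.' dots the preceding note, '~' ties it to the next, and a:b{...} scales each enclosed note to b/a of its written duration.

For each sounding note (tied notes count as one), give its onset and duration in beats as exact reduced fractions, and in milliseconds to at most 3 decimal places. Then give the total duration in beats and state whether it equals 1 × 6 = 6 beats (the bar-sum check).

1) 0.0ms=0b +508.475ms=3/2b
2) 508.475ms=3/2b +762.712ms=9/4b
3) 1271.186ms=15/4b +762.712ms=9/4b
Σ=6b of 6 (177bpm 6/8) — PASS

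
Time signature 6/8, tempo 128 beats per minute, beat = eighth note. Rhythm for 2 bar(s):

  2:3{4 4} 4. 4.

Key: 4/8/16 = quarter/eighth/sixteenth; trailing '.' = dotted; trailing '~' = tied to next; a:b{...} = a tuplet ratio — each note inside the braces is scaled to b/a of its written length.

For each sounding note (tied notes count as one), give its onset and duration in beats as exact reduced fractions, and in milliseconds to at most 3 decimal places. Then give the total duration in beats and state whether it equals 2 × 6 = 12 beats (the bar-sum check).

1) 0.0ms=0b +1406.25ms=3b
2) 1406.25ms=3b +1406.25ms=3b
3) 2812.5ms=6b +1406.25ms=3b
4) 4218.75ms=9b +1406.25ms=3b
Σ=12b of 12 (128bpm 6/8) — PASS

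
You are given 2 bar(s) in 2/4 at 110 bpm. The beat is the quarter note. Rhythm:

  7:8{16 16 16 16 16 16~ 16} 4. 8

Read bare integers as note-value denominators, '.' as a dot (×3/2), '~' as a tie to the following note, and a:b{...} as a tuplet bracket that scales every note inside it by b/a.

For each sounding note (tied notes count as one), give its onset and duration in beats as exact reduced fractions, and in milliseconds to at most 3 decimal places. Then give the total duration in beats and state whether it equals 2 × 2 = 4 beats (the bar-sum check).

1) 0.0ms=0b +155.844ms=2/7b
2) 155.844ms=2/7b +155.844ms=2/7b
3) 311.688ms=4/7b +155.844ms=2/7b
4) 467.532ms=6/7b +155.844ms=2/7b
5) 623.377ms=8/7b +155.844ms=2/7b
6) 779.221ms=10/7b +311.688ms=4/7b
7) 1090.909ms=2b +818.182ms=3/2b
8) 1909.091ms=7/2b +272.727ms=1/2b
Σ=4b of 4 (110bpm 2/4) — PASS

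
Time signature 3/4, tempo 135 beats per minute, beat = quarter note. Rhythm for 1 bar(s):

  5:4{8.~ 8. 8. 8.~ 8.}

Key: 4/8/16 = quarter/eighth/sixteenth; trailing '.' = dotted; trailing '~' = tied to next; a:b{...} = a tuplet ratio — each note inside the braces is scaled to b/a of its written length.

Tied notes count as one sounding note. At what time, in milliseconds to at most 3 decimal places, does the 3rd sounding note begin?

note 3 onset = 9/5b = 800.0ms

1. 0.0ms @ 0 + 533.333ms (6/5)
2. 533.333ms @ 6/5 + 266.667ms (3/5)
3. 800.0ms @ 9/5 + 533.333ms (6/5)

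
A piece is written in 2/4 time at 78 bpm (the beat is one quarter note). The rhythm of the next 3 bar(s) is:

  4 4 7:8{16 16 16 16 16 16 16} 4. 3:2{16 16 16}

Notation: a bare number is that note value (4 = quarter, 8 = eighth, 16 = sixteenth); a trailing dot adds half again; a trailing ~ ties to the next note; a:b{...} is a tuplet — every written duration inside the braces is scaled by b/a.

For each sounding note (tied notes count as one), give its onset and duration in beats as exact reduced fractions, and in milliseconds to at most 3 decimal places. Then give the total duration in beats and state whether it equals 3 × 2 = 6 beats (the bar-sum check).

1) 0.0ms=0b +769.231ms=1b
2) 769.231ms=1b +769.231ms=1b
3) 1538.462ms=2b +219.78ms=2/7b
4) 1758.242ms=16/7b +219.78ms=2/7b
5) 1978.022ms=18/7b +219.78ms=2/7b
6) 2197.802ms=20/7b +219.78ms=2/7b
7) 2417.582ms=22/7b +219.78ms=2/7b
8) 2637.363ms=24/7b +219.78ms=2/7b
9) 2857.143ms=26/7b +219.78ms=2/7b
10) 3076.923ms=4b +1153.846ms=3/2b
11) 4230.769ms=11/2b +128.205ms=1/6b
12) 4358.974ms=17/3b +128.205ms=1/6b
13) 4487.179ms=35/6b +128.205ms=1/6b
Σ=6b of 6 (78bpm 2/4) — PASS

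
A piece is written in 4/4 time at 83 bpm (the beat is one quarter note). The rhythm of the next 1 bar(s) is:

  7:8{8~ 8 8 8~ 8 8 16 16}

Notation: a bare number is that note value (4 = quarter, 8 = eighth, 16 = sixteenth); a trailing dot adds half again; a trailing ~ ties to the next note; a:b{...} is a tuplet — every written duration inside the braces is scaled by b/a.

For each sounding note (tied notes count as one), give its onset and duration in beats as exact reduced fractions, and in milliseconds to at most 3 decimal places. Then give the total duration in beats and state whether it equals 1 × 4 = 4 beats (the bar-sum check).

1) 0.0ms=0b +826.162ms=8/7b
2) 826.162ms=8/7b +413.081ms=4/7b
3) 1239.243ms=12/7b +826.162ms=8/7b
4) 2065.404ms=20/7b +413.081ms=4/7b
5) 2478.485ms=24/7b +206.54ms=2/7b
6) 2685.026ms=26/7b +206.54ms=2/7b
Σ=4b of 4 (83bpm 4/4) — PASS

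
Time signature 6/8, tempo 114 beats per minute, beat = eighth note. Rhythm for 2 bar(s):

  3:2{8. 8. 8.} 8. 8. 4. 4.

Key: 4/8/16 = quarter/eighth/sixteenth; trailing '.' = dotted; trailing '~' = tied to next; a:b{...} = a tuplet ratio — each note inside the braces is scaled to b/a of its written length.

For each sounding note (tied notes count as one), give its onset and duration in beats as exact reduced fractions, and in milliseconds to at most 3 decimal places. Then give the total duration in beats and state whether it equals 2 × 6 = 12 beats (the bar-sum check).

1) 0.0ms=0b +526.316ms=1b
2) 526.316ms=1b +526.316ms=1b
3) 1052.632ms=2b +526.316ms=1b
4) 1578.947ms=3b +789.474ms=3/2b
5) 2368.421ms=9/2b +789.474ms=3/2b
6) 3157.895ms=6b +1578.947ms=3b
7) 4736.842ms=9b +1578.947ms=3b
Σ=12b of 12 (114bpm 6/8) — PASS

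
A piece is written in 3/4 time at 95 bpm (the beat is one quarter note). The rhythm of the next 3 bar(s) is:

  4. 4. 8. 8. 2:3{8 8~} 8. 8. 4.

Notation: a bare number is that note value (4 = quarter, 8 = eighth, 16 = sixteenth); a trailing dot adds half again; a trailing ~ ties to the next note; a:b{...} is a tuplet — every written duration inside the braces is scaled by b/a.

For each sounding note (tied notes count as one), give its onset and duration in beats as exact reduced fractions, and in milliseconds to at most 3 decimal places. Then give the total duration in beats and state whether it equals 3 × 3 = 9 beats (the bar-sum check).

1) 0.0ms=0b +947.368ms=3/2b
2) 947.368ms=3/2b +947.368ms=3/2b
3) 1894.737ms=3b +473.684ms=3/4b
4) 2368.421ms=15/4b +473.684ms=3/4b
5) 2842.105ms=9/2b +473.684ms=3/4b
6) 3315.789ms=21/4b +947.368ms=3/2b
7) 4263.158ms=27/4b +473.684ms=3/4b
8) 4736.842ms=15/2b +947.368ms=3/2b
Σ=9b of 9 (95bpm 3/4) — PASS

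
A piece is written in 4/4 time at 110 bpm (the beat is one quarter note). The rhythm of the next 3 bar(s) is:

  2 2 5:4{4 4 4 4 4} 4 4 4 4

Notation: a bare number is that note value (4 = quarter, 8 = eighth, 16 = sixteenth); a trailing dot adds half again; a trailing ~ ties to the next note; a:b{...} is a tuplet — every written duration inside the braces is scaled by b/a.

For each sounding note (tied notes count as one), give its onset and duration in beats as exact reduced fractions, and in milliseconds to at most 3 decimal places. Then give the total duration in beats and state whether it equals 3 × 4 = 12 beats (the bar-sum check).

1) 0.0ms=0b +1090.909ms=2b
2) 1090.909ms=2b +1090.909ms=2b
3) 2181.818ms=4b +436.364ms=4/5b
4) 2618.182ms=24/5b +436.364ms=4/5b
5) 3054.545ms=28/5b +436.364ms=4/5b
6) 3490.909ms=32/5b +436.364ms=4/5b
7) 3927.273ms=36/5b +436.364ms=4/5b
8) 4363.636ms=8b +545.455ms=1b
9) 4909.091ms=9b +545.455ms=1b
10) 5454.545ms=10b +545.455ms=1b
11) 6000.0ms=11b +545.455ms=1b
Σ=12b of 12 (110bpm 4/4) — PASS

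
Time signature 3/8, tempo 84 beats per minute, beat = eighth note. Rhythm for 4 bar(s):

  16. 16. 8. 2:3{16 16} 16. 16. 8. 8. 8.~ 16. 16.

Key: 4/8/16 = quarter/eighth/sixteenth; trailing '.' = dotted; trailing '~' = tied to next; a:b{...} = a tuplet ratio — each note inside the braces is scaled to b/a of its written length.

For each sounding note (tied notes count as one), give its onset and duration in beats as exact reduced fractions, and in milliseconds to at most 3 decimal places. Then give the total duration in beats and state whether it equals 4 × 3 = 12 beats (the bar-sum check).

1) 0.0ms=0b +535.714ms=3/4b
2) 535.714ms=3/4b +535.714ms=3/4b
3) 1071.429ms=3/2b +1071.429ms=3/2b
4) 2142.857ms=3b +535.714ms=3/4b
5) 2678.571ms=15/4b +535.714ms=3/4b
6) 3214.286ms=9/2b +535.714ms=3/4b
7) 3750.0ms=21/4b +535.714ms=3/4b
8) 4285.714ms=6b +1071.429ms=3/2b
9) 5357.143ms=15/2b +1071.429ms=3/2b
10) 6428.571ms=9b +1607.143ms=9/4b
11) 8035.714ms=45/4b +535.714ms=3/4b
Σ=12b of 12 (84bpm 3/8) — PASS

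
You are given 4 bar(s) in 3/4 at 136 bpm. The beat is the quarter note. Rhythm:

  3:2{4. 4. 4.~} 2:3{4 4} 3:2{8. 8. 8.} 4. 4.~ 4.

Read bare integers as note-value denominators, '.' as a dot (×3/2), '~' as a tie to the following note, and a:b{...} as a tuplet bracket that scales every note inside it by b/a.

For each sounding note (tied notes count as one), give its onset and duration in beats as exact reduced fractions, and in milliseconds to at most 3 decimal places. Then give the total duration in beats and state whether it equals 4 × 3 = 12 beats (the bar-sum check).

1) 0.0ms=0b +441.176ms=1b
2) 441.176ms=1b +441.176ms=1b
3) 882.353ms=2b +1102.941ms=5/2b
4) 1985.294ms=9/2b +661.765ms=3/2b
5) 2647.059ms=6b +220.588ms=1/2b
6) 2867.647ms=13/2b +220.588ms=1/2b
7) 3088.235ms=7b +220.588ms=1/2b
8) 3308.824ms=15/2b +661.765ms=3/2b
9) 3970.588ms=9b +1323.529ms=3b
Σ=12b of 12 (136bpm 3/4) — PASS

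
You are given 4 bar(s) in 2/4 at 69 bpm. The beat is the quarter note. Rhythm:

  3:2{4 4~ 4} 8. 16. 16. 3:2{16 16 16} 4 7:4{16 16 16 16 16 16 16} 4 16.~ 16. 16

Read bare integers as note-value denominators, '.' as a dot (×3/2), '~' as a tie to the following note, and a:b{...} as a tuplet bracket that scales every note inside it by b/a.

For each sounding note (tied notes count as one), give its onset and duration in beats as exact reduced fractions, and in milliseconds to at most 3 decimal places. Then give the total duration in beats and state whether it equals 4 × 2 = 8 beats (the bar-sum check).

1) 0.0ms=0b +579.71ms=2/3b
2) 579.71ms=2/3b +1159.42ms=4/3b
3) 1739.13ms=2b +652.174ms=3/4b
4) 2391.304ms=11/4b +326.087ms=3/8b
5) 2717.391ms=25/8b +326.087ms=3/8b
6) 3043.478ms=7/2b +144.928ms=1/6b
7) 3188.406ms=11/3b +144.928ms=1/6b
8) 3333.333ms=23/6b +144.928ms=1/6b
9) 3478.261ms=4b +869.565ms=1b
10) 4347.826ms=5b +124.224ms=1/7b
11) 4472.05ms=36/7b +124.224ms=1/7b
12) 4596.273ms=37/7b +124.224ms=1/7b
13) 4720.497ms=38/7b +124.224ms=1/7b
14) 4844.72ms=39/7b +124.224ms=1/7b
15) 4968.944ms=40/7b +124.224ms=1/7b
16) 5093.168ms=41/7b +124.224ms=1/7b
17) 5217.391ms=6b +869.565ms=1b
18) 6086.957ms=7b +652.174ms=3/4b
19) 6739.13ms=31/4b +217.391ms=1/4b
Σ=8b of 8 (69bpm 2/4) — PASS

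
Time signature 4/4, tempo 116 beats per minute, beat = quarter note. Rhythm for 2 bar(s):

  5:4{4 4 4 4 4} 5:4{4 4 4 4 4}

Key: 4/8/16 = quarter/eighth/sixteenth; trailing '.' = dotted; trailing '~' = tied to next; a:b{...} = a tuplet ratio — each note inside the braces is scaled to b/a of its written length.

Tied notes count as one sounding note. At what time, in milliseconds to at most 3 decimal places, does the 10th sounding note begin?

1. 0.0ms @ 0 + 413.793ms (4/5)
2. 413.793ms @ 4/5 + 413.793ms (4/5)
3. 827.586ms @ 8/5 + 413.793ms (4/5)
4. 1241.379ms @ 12/5 + 413.793ms (4/5)
5. 1655.172ms @ 16/5 + 413.793ms (4/5)
6. 2068.966ms @ 4 + 413.793ms (4/5)
7. 2482.759ms @ 24/5 + 413.793ms (4/5)
8. 2896.552ms @ 28/5 + 413.793ms (4/5)
9. 3310.345ms @ 32/5 + 413.793ms (4/5)
10. 3724.138ms @ 36/5 + 413.793ms (4/5)

note 10 onset = 36/5b = 3724.138ms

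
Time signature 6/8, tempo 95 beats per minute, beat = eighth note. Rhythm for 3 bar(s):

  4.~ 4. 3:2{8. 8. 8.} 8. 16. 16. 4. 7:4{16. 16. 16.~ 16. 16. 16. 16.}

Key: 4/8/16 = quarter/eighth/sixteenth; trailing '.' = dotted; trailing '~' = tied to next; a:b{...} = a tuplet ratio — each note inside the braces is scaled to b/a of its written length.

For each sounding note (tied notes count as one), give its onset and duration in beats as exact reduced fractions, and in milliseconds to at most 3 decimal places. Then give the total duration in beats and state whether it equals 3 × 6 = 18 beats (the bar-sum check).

1) 0.0ms=0b +3789.474ms=6b
2) 3789.474ms=6b +631.579ms=1b
3) 4421.053ms=7b +631.579ms=1b
4) 5052.632ms=8b +631.579ms=1b
5) 5684.211ms=9b +947.368ms=3/2b
6) 6631.579ms=21/2b +473.684ms=3/4b
7) 7105.263ms=45/4b +473.684ms=3/4b
8) 7578.947ms=12b +1894.737ms=3b
9) 9473.684ms=15b +270.677ms=3/7b
10) 9744.361ms=108/7b +270.677ms=3/7b
11) 10015.038ms=111/7b +541.353ms=6/7b
12) 10556.391ms=117/7b +270.677ms=3/7b
13) 10827.068ms=120/7b +270.677ms=3/7b
14) 11097.744ms=123/7b +270.677ms=3/7b
Σ=18b of 18 (95bpm 6/8) — PASS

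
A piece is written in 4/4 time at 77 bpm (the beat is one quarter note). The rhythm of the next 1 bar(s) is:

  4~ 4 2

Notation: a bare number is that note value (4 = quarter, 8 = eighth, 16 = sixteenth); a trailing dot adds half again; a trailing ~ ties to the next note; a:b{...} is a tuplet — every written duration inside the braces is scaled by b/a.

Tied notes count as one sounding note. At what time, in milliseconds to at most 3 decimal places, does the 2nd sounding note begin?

1. 0.0ms @ 0 + 1558.442ms (2)
2. 1558.442ms @ 2 + 1558.442ms (2)

note 2 onset = 2b = 1558.442ms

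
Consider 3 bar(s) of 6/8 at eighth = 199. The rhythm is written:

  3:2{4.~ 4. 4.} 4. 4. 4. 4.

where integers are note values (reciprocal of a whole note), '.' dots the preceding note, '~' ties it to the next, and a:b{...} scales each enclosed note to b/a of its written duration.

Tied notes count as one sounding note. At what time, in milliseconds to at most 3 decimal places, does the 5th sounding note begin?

note 5 onset = 12b = 3618.09ms

1. 0.0ms @ 0 + 1206.03ms (4)
2. 1206.03ms @ 4 + 603.015ms (2)
3. 1809.045ms @ 6 + 904.523ms (3)
4. 2713.568ms @ 9 + 904.523ms (3)
5. 3618.09ms @ 12 + 904.523ms (3)
6. 4522.613ms @ 15 + 904.523ms (3)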